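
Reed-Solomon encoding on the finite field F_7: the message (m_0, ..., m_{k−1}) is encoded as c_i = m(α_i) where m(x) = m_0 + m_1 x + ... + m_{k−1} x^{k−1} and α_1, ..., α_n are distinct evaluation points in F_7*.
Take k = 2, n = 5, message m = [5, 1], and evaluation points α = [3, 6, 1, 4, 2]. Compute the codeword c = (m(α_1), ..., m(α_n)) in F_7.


c = [1, 4, 6, 2, 0]

Message polynomial: m(x) = 5 + 1·x (mod 7).
For each evaluation point α_i, compute m(α_i) mod 7:
  α_1 = 3: Horner steps 1 → 1, so m(3) = 1.
  α_2 = 6: Horner steps 1 → 4, so m(6) = 4.
  α_3 = 1: Horner steps 1 → 6, so m(1) = 6.
  α_4 = 4: Horner steps 1 → 2, so m(4) = 2.
  α_5 = 2: Horner steps 1 → 0, so m(2) = 0.
Codeword c = [1, 4, 6, 2, 0] ∈ F_7^5.


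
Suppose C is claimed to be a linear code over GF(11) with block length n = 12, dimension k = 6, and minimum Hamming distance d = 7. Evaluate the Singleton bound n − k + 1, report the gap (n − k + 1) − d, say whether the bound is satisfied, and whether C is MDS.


Singleton RHS = n − k + 1 = 7, slack = 0, bound satisfied, MDS.

Singleton bound: d ≤ n − k + 1.
Here n = 12, k = 6, so n − k + 1 = 7.
Given d = 7, check d ≤ 7: YES.
Slack = (n − k + 1) − d = 0.
The code is MDS (slack = 0).
Description: the claimed parameters are [12, 6, 7]_11; such a code would be MDS (meets Singleton bound).


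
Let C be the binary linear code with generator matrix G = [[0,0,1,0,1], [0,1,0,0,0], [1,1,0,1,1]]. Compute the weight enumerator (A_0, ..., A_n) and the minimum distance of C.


Weight distribution: A_0 = 1, A_1 = 1, A_2 = 1, A_3 = 3, A_4 = 2. Minimum distance d = 1.

Enumerate all 2^3 = 8 messages m ∈ F_2^3.
For each, compute codeword c = mG in F_2^5, then tally its weight.
  m = 000 → c = 00000, weight = 0.
  m = 100 → c = 00101, weight = 2.
  m = 010 → c = 01000, weight = 1.
  m = 110 → c = 01101, weight = 3.
  m = 001 → c = 11011, weight = 4.
  m = 101 → c = 11110, weight = 4.
  m = 011 → c = 10011, weight = 3.
  m = 111 → c = 10110, weight = 3.
Tally weights:
  weight 0: 1 codewords.
  weight 1: 1 codewords.
  weight 2: 1 codewords.
  weight 3: 3 codewords.
  weight 4: 2 codewords.
Minimum distance d = smallest w > 0 with A_w > 0 = 1.
Sanity: Σ A_w = 8 = 2^3 = 8 ✓.


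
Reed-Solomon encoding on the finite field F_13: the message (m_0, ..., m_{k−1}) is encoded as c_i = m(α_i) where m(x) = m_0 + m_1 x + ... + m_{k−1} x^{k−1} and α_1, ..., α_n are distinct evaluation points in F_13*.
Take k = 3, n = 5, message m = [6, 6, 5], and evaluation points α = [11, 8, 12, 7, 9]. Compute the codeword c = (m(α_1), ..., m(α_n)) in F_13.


c = [1, 10, 5, 7, 10]

Message polynomial: m(x) = 6 + 6·x + 5·x^2 (mod 13).
For each evaluation point α_i, compute m(α_i) mod 13:
  α_1 = 11: Horner steps 5 → 9 → 1, so m(11) = 1.
  α_2 = 8: Horner steps 5 → 7 → 10, so m(8) = 10.
  α_3 = 12: Horner steps 5 → 1 → 5, so m(12) = 5.
  α_4 = 7: Horner steps 5 → 2 → 7, so m(7) = 7.
  α_5 = 9: Horner steps 5 → 12 → 10, so m(9) = 10.
Codeword c = [1, 10, 5, 7, 10] ∈ F_13^5.


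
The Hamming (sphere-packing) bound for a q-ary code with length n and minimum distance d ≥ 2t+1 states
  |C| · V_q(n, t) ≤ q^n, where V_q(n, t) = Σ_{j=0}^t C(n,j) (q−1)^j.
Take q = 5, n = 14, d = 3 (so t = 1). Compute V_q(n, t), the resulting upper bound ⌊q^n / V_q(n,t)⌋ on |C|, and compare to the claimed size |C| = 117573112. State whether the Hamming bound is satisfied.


V_q(n, t) = 57, q^n = 6103515625, Hamming bound = 107079221, |C| = 117573112 > bound (violated).

Step 1: Compute V_q(n, t) = Σ_{j=0}^1 C(n, j) (q−1)^j.
  j = 0: C(14,0)·(4)^0 = 1·1 = 1.
  j = 1: C(14,1)·(4)^1 = 14·4 = 56.
  V_q(n, t) = 1 + 56 = 57.
Step 2: q^n = 5^14 = 6103515625.
Step 3: Hamming bound ⌊q^n / V_q(n,t)⌋ = ⌊6103515625/57⌋ = 107079221.
Step 4: Compare |C| = 117573112 to 107079221: violated.
The claimed |C| lies above the Hamming bound, so no 5-ary code of length 14 with d ≥ 3 can have 117573112 codewords.


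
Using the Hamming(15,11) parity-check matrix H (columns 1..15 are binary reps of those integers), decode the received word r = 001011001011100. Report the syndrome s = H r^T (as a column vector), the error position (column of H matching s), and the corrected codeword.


s = (0, 0, 1, 1)^T, error position = 3, corrected codeword c = 000011001011100

Compute s = H r^T mod 2 one row at a time:
  s_1 = 0 + 1 + 0 + 1 + 1 + 1 + 0 + 0 = 4 ≡ 0 (mod 2).
  s_2 = 0 + 1 + 1 + 0 + 1 + 1 + 0 + 0 = 4 ≡ 0 (mod 2).
  s_3 = 0 + 1 + 1 + 0 + 0 + 1 + 0 + 0 = 3 ≡ 1 (mod 2).
  s_4 = 0 + 1 + 1 + 0 + 1 + 1 + 1 + 0 = 5 ≡ 1 (mod 2).
s = (0, 0, 1, 1)^T — this equals column 3 of H (binary 0011), so error is at position 3.
Correct: flip bit 3 of r = 001011001011100 to get c = 000011001011100.


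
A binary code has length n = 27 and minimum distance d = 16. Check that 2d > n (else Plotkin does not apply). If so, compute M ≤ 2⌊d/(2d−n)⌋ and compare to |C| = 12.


Plotkin bound M ≤ 6; given |C| = 12 > bound (violated).

Check applicability: 2d = 32, n = 27.
2d − n = 5 > 0, so Plotkin applies.
Compute d/(2d−n) = 16/5 ≈ 3.2000.
⌊d/(2d−n)⌋ = 3.
Plotkin bound: M ≤ 2·3 = 6.
Given |C| = 12, check: VIOLATED.
This |C| is above the Plotkin bound, so no binary code with n = 27, d = 16 and 12 codewords exists.


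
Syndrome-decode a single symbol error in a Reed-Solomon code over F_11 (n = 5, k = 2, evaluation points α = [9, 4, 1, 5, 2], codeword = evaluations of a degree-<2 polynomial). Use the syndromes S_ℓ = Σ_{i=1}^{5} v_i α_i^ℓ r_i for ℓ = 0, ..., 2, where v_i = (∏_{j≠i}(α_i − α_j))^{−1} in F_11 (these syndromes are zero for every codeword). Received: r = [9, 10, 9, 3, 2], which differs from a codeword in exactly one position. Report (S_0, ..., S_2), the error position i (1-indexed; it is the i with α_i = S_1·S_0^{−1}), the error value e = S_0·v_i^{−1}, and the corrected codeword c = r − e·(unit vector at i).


S = (5, 1, 9), error at position 1, error magnitude e = 1, c = [8, 10, 9, 3, 2].

Step 1: column multipliers v_i = (∏_{j≠i}(α_i − α_j))^{−1} mod 11.
  i = 1 (α = 9): (9−4)(9−1)(9−5)(9−2) = 5·8·4·7 = 1120 ≡ 9, so v_1 = 9^{−1} = 5 (mod 11).
  i = 2 (α = 4): (4−9)(4−1)(4−5)(4−2) = (−5)·3·(−1)·2 = 30 ≡ 8, so v_2 = 8^{−1} = 7 (mod 11).
  i = 3 (α = 1): (1−9)(1−4)(1−5)(1−2) = (−8)·(−3)·(−4)·(−1) = 96 ≡ 8, so v_3 = 8^{−1} = 7 (mod 11).
  i = 4 (α = 5): (5−9)(5−4)(5−1)(5−2) = (−4)·1·4·3 = −48 ≡ 7, so v_4 = 7^{−1} = 8 (mod 11).
  i = 5 (α = 2): (2−9)(2−4)(2−1)(2−5) = (−7)·(−2)·1·(−3) = −42 ≡ 2, so v_5 = 2^{−1} = 6 (mod 11).
  v = [5, 7, 7, 8, 6].
Step 2: syndromes of r = [9, 10, 9, 3, 2] (all sums mod 11).
  S_0 = Σ v_i r_i = 5·9 + 7·10 + 7·9 + 8·3 + 6·2 = 214 ≡ 5.
  S_1 = Σ v_i α_i r_i = 5·9·9 + 7·4·10 + 7·1·9 + 8·5·3 + 6·2·2 = 892 ≡ 1.
  α_i^2 mod 11 = [4, 5, 1, 3, 4].
  S_2 = Σ v_i α_i^2 r_i = 5·4·9 + 7·5·10 + 7·1·9 + 8·3·3 + 6·4·2 = 713 ≡ 9.
  S = (5, 1, 9) ≠ 0, so r is not a codeword (an error is present).
Step 3: locate the error. For a single error e at position i, S_ℓ = v_i·e·α_i^ℓ, so α_err = S_1/S_0.
  S_0^{−1} = 5^{−1} = 9 (mod 11), so α_err = 1·9 = 9 ≡ 9 = α_1. Error position i = 1.
  Consistency check: S_2/S_1 = 9·1 = 9 ≡ 9 = α_err ✓ (single-error assumption holds).
Step 4: error magnitude e = S_0/v_1 = S_0·∏_{j≠1}(α_1 − α_j) = 5·9 = 45 ≡ 1 (mod 11).
Step 5: correct position 1: c_1 = r_1 − e = 9 − 1 ≡ 8 (mod 11). Hence c = [8, 10, 9, 3, 2].
  Check: interpolating c through the α_i gives m(x) = 5 + 4·x (degree < 2) with m(α_i) = c_i for every i, so c is indeed a codeword.


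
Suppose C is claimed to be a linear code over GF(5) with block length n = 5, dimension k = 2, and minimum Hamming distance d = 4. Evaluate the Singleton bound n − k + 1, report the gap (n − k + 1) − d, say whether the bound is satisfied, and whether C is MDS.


Singleton RHS = n − k + 1 = 4, slack = 0, bound satisfied, MDS.

Singleton bound: d ≤ n − k + 1.
Here n = 5, k = 2, so n − k + 1 = 4.
Given d = 4, check d ≤ 4: YES.
Slack = (n − k + 1) − d = 0.
The code is MDS (slack = 0).
Description: the claimed parameters are [5, 2, 4]_5; such a code would be MDS (meets Singleton bound).


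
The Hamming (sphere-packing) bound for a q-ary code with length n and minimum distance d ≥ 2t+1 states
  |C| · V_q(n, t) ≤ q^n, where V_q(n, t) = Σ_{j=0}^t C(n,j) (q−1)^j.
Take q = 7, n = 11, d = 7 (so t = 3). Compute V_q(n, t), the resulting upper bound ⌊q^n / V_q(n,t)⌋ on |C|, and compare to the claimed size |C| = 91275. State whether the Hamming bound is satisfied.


V_q(n, t) = 37687, q^n = 1977326743, Hamming bound = 52467, |C| = 91275 > bound (violated).

Step 1: Compute V_q(n, t) = Σ_{j=0}^3 C(n, j) (q−1)^j.
  j = 0: C(11,0)·(6)^0 = 1·1 = 1.
  j = 1: C(11,1)·(6)^1 = 11·6 = 66.
  j = 2: C(11,2)·(6)^2 = 55·36 = 1980.
  j = 3: C(11,3)·(6)^3 = 165·216 = 35640.
  V_q(n, t) = 1 + 66 + 1980 + 35640 = 37687.
Step 2: q^n = 7^11 = 1977326743.
Step 3: Hamming bound ⌊q^n / V_q(n,t)⌋ = ⌊1977326743/37687⌋ = 52467.
Step 4: Compare |C| = 91275 to 52467: violated.
The claimed |C| lies above the Hamming bound, so no 7-ary code of length 11 with d ≥ 7 can have 91275 codewords.


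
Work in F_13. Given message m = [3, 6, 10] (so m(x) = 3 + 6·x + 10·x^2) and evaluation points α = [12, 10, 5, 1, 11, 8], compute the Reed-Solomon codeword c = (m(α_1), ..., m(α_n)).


c = [7, 10, 10, 6, 5, 2]

Message polynomial: m(x) = 3 + 6·x + 10·x^2 (mod 13).
For each evaluation point α_i, compute m(α_i) mod 13:
  α_1 = 12: Horner steps 10 → 9 → 7, so m(12) = 7.
  α_2 = 10: Horner steps 10 → 2 → 10, so m(10) = 10.
  α_3 = 5: Horner steps 10 → 4 → 10, so m(5) = 10.
  α_4 = 1: Horner steps 10 → 3 → 6, so m(1) = 6.
  α_5 = 11: Horner steps 10 → 12 → 5, so m(11) = 5.
  α_6 = 8: Horner steps 10 → 8 → 2, so m(8) = 2.
Codeword c = [7, 10, 10, 6, 5, 2] ∈ F_13^6.


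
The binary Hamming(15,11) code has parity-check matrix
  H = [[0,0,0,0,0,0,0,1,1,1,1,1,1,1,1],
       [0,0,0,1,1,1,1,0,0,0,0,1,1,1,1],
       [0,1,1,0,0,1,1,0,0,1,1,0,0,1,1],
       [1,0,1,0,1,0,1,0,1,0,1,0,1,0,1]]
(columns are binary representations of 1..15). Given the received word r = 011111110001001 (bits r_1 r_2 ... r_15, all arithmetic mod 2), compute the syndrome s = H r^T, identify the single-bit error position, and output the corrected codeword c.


s = (1, 0, 1, 0)^T, error position = 10, corrected codeword c = 011111110101001

Compute s = H r^T mod 2 one row at a time:
  s_1 = 1 + 0 + 0 + 0 + 1 + 0 + 0 + 1 = 3 ≡ 1 (mod 2).
  s_2 = 1 + 1 + 1 + 1 + 1 + 0 + 0 + 1 = 6 ≡ 0 (mod 2).
  s_3 = 1 + 1 + 1 + 1 + 0 + 0 + 0 + 1 = 5 ≡ 1 (mod 2).
  s_4 = 0 + 1 + 1 + 1 + 0 + 0 + 0 + 1 = 4 ≡ 0 (mod 2).
s = (1, 0, 1, 0)^T — this equals column 10 of H (binary 1010), so error is at position 10.
Correct: flip bit 10 of r = 011111110001001 to get c = 011111110101001.


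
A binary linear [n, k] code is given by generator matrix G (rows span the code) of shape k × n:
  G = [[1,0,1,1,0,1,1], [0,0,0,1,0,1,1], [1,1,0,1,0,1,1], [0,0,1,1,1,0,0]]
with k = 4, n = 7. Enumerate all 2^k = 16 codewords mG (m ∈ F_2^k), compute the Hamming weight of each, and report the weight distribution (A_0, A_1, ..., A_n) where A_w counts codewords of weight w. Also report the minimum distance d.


Weight distribution: A_0 = 1, A_2 = 3, A_3 = 4, A_4 = 3, A_5 = 4, A_6 = 1. Minimum distance d = 2.

Enumerate all 2^4 = 16 messages m ∈ F_2^4.
For each, compute codeword c = mG in F_2^7, then tally its weight.
  m = 0000 → c = 0000000, weight = 0.
  m = 1000 → c = 1011011, weight = 5.
  m = 0100 → c = 0001011, weight = 3.
  m = 1100 → c = 1010000, weight = 2.
  m = 0010 → c = 1101011, weight = 5.
  m = 1010 → c = 0110000, weight = 2.
  m = 0110 → c = 1100000, weight = 2.
  m = 1110 → c = 0111011, weight = 5.
  m = 0001 → c = 0011100, weight = 3.
  m = 1001 → c = 1000111, weight = 4.
  m = 0101 → c = 0010111, weight = 4.
  m = 1101 → c = 1001100, weight = 3.
  m = 0011 → c = 1110111, weight = 6.
  m = 1011 → c = 0101100, weight = 3.
  m = 0111 → c = 1111100, weight = 5.
  m = 1111 → c = 0100111, weight = 4.
Tally weights:
  weight 0: 1 codewords.
  weight 2: 3 codewords.
  weight 3: 4 codewords.
  weight 4: 3 codewords.
  weight 5: 4 codewords.
  weight 6: 1 codewords.
Minimum distance d = smallest w > 0 with A_w > 0 = 2.
Sanity: Σ A_w = 16 = 2^4 = 16 ✓.


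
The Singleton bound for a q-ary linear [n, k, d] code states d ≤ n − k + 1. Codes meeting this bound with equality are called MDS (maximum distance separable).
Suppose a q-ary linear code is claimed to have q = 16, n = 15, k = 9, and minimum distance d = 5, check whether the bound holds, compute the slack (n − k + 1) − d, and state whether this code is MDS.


Singleton RHS = n − k + 1 = 7, slack = 2, bound satisfied, not MDS.

Singleton bound: d ≤ n − k + 1.
Here n = 15, k = 9, so n − k + 1 = 7.
Given d = 5, check d ≤ 7: YES.
Slack = (n − k + 1) − d = 2.
The code is NOT MDS (slack = 2 > 0).
Description: the claimed parameters are [15, 9, 5]_16; such a code would be non-MDS.


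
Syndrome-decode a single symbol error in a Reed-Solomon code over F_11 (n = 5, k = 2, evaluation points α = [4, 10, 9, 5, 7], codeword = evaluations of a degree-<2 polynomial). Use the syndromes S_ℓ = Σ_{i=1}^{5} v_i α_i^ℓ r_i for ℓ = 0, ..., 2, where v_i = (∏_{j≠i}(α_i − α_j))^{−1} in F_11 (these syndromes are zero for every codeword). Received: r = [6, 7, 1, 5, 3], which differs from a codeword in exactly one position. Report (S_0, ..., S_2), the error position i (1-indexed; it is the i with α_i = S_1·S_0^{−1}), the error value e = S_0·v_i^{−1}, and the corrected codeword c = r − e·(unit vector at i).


S = (9, 2, 9), error at position 2, error magnitude e = 7, c = [6, 0, 1, 5, 3].

Step 1: column multipliers v_i = (∏_{j≠i}(α_i − α_j))^{−1} mod 11.
  i = 1 (α = 4): (4−10)(4−9)(4−5)(4−7) = (−6)·(−5)·(−1)·(−3) = 90 ≡ 2, so v_1 = 2^{−1} = 6 (mod 11).
  i = 2 (α = 10): (10−4)(10−9)(10−5)(10−7) = 6·1·5·3 = 90 ≡ 2, so v_2 = 2^{−1} = 6 (mod 11).
  i = 3 (α = 9): (9−4)(9−10)(9−5)(9−7) = 5·(−1)·4·2 = −40 ≡ 4, so v_3 = 4^{−1} = 3 (mod 11).
  i = 4 (α = 5): (5−4)(5−10)(5−9)(5−7) = 1·(−5)·(−4)·(−2) = −40 ≡ 4, so v_4 = 4^{−1} = 3 (mod 11).
  i = 5 (α = 7): (7−4)(7−10)(7−9)(7−5) = 3·(−3)·(−2)·2 = 36 ≡ 3, so v_5 = 3^{−1} = 4 (mod 11).
  v = [6, 6, 3, 3, 4].
Step 2: syndromes of r = [6, 7, 1, 5, 3] (all sums mod 11).
  S_0 = Σ v_i r_i = 6·6 + 6·7 + 3·1 + 3·5 + 4·3 = 108 ≡ 9.
  S_1 = Σ v_i α_i r_i = 6·4·6 + 6·10·7 + 3·9·1 + 3·5·5 + 4·7·3 = 750 ≡ 2.
  α_i^2 mod 11 = [5, 1, 4, 3, 5].
  S_2 = Σ v_i α_i^2 r_i = 6·5·6 + 6·1·7 + 3·4·1 + 3·3·5 + 4·5·3 = 339 ≡ 9.
  S = (9, 2, 9) ≠ 0, so r is not a codeword (an error is present).
Step 3: locate the error. For a single error e at position i, S_ℓ = v_i·e·α_i^ℓ, so α_err = S_1/S_0.
  S_0^{−1} = 9^{−1} = 5 (mod 11), so α_err = 2·5 = 10 ≡ 10 = α_2. Error position i = 2.
  Consistency check: S_2/S_1 = 9·6 = 54 ≡ 10 = α_err ✓ (single-error assumption holds).
Step 4: error magnitude e = S_0/v_2 = S_0·∏_{j≠2}(α_2 − α_j) = 9·2 = 18 ≡ 7 (mod 11).
Step 5: correct position 2: c_2 = r_2 − e = 7 − 7 ≡ 0 (mod 11). Hence c = [6, 0, 1, 5, 3].
  Check: interpolating c through the α_i gives m(x) = 10 + 10·x (degree < 2) with m(α_i) = c_i for every i, so c is indeed a codeword.


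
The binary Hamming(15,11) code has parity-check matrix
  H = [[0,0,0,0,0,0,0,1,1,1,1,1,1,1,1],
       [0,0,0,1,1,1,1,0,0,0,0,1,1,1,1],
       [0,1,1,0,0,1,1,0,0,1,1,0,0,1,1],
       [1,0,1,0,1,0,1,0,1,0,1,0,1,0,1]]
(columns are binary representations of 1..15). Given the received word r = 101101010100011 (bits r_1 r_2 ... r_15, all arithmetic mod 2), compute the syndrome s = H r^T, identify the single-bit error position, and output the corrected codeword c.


s = (0, 0, 1, 1)^T, error position = 3, corrected codeword c = 100101010100011

Compute s = H r^T mod 2 one row at a time:
  s_1 = 1 + 0 + 1 + 0 + 0 + 0 + 1 + 1 = 4 ≡ 0 (mod 2).
  s_2 = 1 + 0 + 1 + 0 + 0 + 0 + 1 + 1 = 4 ≡ 0 (mod 2).
  s_3 = 0 + 1 + 1 + 0 + 1 + 0 + 1 + 1 = 5 ≡ 1 (mod 2).
  s_4 = 1 + 1 + 0 + 0 + 0 + 0 + 0 + 1 = 3 ≡ 1 (mod 2).
s = (0, 0, 1, 1)^T — this equals column 3 of H (binary 0011), so error is at position 3.
Correct: flip bit 3 of r = 101101010100011 to get c = 100101010100011.


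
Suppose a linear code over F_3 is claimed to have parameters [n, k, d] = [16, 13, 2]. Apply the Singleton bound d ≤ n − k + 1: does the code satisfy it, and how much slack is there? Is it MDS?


Singleton RHS = n − k + 1 = 4, slack = 2, bound satisfied, not MDS.

Singleton bound: d ≤ n − k + 1.
Here n = 16, k = 13, so n − k + 1 = 4.
Given d = 2, check d ≤ 4: YES.
Slack = (n − k + 1) − d = 2.
The code is NOT MDS (slack = 2 > 0).
Description: the claimed parameters are [16, 13, 2]_3; such a code would be non-MDS.


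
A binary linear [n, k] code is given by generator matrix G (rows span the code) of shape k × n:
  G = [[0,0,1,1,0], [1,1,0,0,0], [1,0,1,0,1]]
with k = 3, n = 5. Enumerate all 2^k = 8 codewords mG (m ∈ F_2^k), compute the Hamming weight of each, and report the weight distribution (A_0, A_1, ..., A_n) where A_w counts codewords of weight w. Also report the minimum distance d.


Weight distribution: A_0 = 1, A_2 = 2, A_3 = 4, A_4 = 1. Minimum distance d = 2.

Enumerate all 2^3 = 8 messages m ∈ F_2^3.
For each, compute codeword c = mG in F_2^5, then tally its weight.
  m = 000 → c = 00000, weight = 0.
  m = 100 → c = 00110, weight = 2.
  m = 010 → c = 11000, weight = 2.
  m = 110 → c = 11110, weight = 4.
  m = 001 → c = 10101, weight = 3.
  m = 101 → c = 10011, weight = 3.
  m = 011 → c = 01101, weight = 3.
  m = 111 → c = 01011, weight = 3.
Tally weights:
  weight 0: 1 codewords.
  weight 2: 2 codewords.
  weight 3: 4 codewords.
  weight 4: 1 codewords.
Minimum distance d = smallest w > 0 with A_w > 0 = 2.
Sanity: Σ A_w = 8 = 2^3 = 8 ✓.


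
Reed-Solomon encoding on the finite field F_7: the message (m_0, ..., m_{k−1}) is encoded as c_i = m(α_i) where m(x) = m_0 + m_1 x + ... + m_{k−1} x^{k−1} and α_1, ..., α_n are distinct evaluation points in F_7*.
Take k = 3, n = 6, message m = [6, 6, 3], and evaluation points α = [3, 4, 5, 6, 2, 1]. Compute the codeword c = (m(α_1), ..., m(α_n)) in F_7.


c = [2, 1, 6, 3, 2, 1]

Message polynomial: m(x) = 6 + 6·x + 3·x^2 (mod 7).
For each evaluation point α_i, compute m(α_i) mod 7:
  α_1 = 3: Horner steps 3 → 1 → 2, so m(3) = 2.
  α_2 = 4: Horner steps 3 → 4 → 1, so m(4) = 1.
  α_3 = 5: Horner steps 3 → 0 → 6, so m(5) = 6.
  α_4 = 6: Horner steps 3 → 3 → 3, so m(6) = 3.
  α_5 = 2: Horner steps 3 → 5 → 2, so m(2) = 2.
  α_6 = 1: Horner steps 3 → 2 → 1, so m(1) = 1.
Codeword c = [2, 1, 6, 3, 2, 1] ∈ F_7^6.


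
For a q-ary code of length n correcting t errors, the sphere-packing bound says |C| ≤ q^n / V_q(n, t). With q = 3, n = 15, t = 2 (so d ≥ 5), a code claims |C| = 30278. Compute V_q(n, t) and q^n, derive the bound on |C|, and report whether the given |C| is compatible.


V_q(n, t) = 451, q^n = 14348907, Hamming bound = 31815, |C| = 30278 ≤ bound (satisfied).

Step 1: Compute V_q(n, t) = Σ_{j=0}^2 C(n, j) (q−1)^j.
  j = 0: C(15,0)·(2)^0 = 1·1 = 1.
  j = 1: C(15,1)·(2)^1 = 15·2 = 30.
  j = 2: C(15,2)·(2)^2 = 105·4 = 420.
  V_q(n, t) = 1 + 30 + 420 = 451.
Step 2: q^n = 3^15 = 14348907.
Step 3: Hamming bound ⌊q^n / V_q(n,t)⌋ = ⌊14348907/451⌋ = 31815.
Step 4: Compare |C| = 30278 to 31815: satisfied.
The claimed |C| lies below the Hamming bound.


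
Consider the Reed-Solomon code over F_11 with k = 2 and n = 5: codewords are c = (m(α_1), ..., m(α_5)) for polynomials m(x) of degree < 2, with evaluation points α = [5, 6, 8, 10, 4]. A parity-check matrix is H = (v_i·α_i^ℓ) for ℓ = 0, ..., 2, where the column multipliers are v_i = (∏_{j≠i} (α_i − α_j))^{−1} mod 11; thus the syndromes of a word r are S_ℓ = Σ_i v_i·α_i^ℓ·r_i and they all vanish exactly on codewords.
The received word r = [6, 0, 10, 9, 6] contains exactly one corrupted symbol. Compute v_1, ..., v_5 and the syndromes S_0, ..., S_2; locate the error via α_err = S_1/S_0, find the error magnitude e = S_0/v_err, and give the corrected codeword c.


S = (4, 5, 9), error at position 5, error magnitude e = 5, c = [6, 0, 10, 9, 1].

Step 1: column multipliers v_i = (∏_{j≠i}(α_i − α_j))^{−1} mod 11.
  i = 1 (α = 5): (5−6)(5−8)(5−10)(5−4) = (−1)·(−3)·(−5)·1 = −15 ≡ 7, so v_1 = 7^{−1} = 8 (mod 11).
  i = 2 (α = 6): (6−5)(6−8)(6−10)(6−4) = 1·(−2)·(−4)·2 = 16 ≡ 5, so v_2 = 5^{−1} = 9 (mod 11).
  i = 3 (α = 8): (8−5)(8−6)(8−10)(8−4) = 3·2·(−2)·4 = −48 ≡ 7, so v_3 = 7^{−1} = 8 (mod 11).
  i = 4 (α = 10): (10−5)(10−6)(10−8)(10−4) = 5·4·2·6 = 240 ≡ 9, so v_4 = 9^{−1} = 5 (mod 11).
  i = 5 (α = 4): (4−5)(4−6)(4−8)(4−10) = (−1)·(−2)·(−4)·(−6) = 48 ≡ 4, so v_5 = 4^{−1} = 3 (mod 11).
  v = [8, 9, 8, 5, 3].
Step 2: syndromes of r = [6, 0, 10, 9, 6] (all sums mod 11).
  S_0 = Σ v_i r_i = 8·6 + 9·0 + 8·10 + 5·9 + 3·6 = 191 ≡ 4.
  S_1 = Σ v_i α_i r_i = 8·5·6 + 9·6·0 + 8·8·10 + 5·10·9 + 3·4·6 = 1402 ≡ 5.
  α_i^2 mod 11 = [3, 3, 9, 1, 5].
  S_2 = Σ v_i α_i^2 r_i = 8·3·6 + 9·3·0 + 8·9·10 + 5·1·9 + 3·5·6 = 999 ≡ 9.
  S = (4, 5, 9) ≠ 0, so r is not a codeword (an error is present).
Step 3: locate the error. For a single error e at position i, S_ℓ = v_i·e·α_i^ℓ, so α_err = S_1/S_0.
  S_0^{−1} = 4^{−1} = 3 (mod 11), so α_err = 5·3 = 15 ≡ 4 = α_5. Error position i = 5.
  Consistency check: S_2/S_1 = 9·9 = 81 ≡ 4 = α_err ✓ (single-error assumption holds).
Step 4: error magnitude e = S_0/v_5 = S_0·∏_{j≠5}(α_5 − α_j) = 4·4 = 16 ≡ 5 (mod 11).
Step 5: correct position 5: c_5 = r_5 − e = 6 − 5 ≡ 1 (mod 11). Hence c = [6, 0, 10, 9, 1].
  Check: interpolating c through the α_i gives m(x) = 3 + 5·x (degree < 2) with m(α_i) = c_i for every i, so c is indeed a codeword.


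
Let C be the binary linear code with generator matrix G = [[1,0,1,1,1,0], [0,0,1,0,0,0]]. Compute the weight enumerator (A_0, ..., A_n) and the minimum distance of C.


Weight distribution: A_0 = 1, A_1 = 1, A_3 = 1, A_4 = 1. Minimum distance d = 1.

Enumerate all 2^2 = 4 messages m ∈ F_2^2.
For each, compute codeword c = mG in F_2^6, then tally its weight.
  m = 00 → c = 000000, weight = 0.
  m = 10 → c = 101110, weight = 4.
  m = 01 → c = 001000, weight = 1.
  m = 11 → c = 100110, weight = 3.
Tally weights:
  weight 0: 1 codewords.
  weight 1: 1 codewords.
  weight 3: 1 codewords.
  weight 4: 1 codewords.
Minimum distance d = smallest w > 0 with A_w > 0 = 1.
Sanity: Σ A_w = 4 = 2^2 = 4 ✓.


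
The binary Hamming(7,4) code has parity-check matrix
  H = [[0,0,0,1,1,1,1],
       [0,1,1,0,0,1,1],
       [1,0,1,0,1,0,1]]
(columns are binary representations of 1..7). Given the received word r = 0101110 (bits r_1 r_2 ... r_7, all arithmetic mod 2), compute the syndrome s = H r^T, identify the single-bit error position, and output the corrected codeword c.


s = (1, 0, 1)^T, error position = 5, corrected codeword c = 0101010

Compute s = H r^T mod 2 one row at a time:
  s_1 = 1 + 1 + 1 + 0 = 3 ≡ 1 (mod 2).
  s_2 = 1 + 0 + 1 + 0 = 2 ≡ 0 (mod 2).
  s_3 = 0 + 0 + 1 + 0 = 1 ≡ 1 (mod 2).
s = (1, 0, 1)^T — this equals column 5 of H (binary 101), so error is at position 5.
Correct: flip bit 5 of r = 0101110 to get c = 0101010.


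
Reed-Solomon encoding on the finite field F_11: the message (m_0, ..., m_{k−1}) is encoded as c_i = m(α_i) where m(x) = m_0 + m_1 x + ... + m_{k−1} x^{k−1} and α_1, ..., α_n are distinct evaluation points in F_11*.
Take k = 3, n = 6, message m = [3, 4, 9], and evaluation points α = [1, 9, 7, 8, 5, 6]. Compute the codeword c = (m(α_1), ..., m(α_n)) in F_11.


c = [5, 9, 10, 6, 6, 10]

Message polynomial: m(x) = 3 + 4·x + 9·x^2 (mod 11).
For each evaluation point α_i, compute m(α_i) mod 11:
  α_1 = 1: Horner steps 9 → 2 → 5, so m(1) = 5.
  α_2 = 9: Horner steps 9 → 8 → 9, so m(9) = 9.
  α_3 = 7: Horner steps 9 → 1 → 10, so m(7) = 10.
  α_4 = 8: Horner steps 9 → 10 → 6, so m(8) = 6.
  α_5 = 5: Horner steps 9 → 5 → 6, so m(5) = 6.
  α_6 = 6: Horner steps 9 → 3 → 10, so m(6) = 10.
Codeword c = [5, 9, 10, 6, 6, 10] ∈ F_11^6.


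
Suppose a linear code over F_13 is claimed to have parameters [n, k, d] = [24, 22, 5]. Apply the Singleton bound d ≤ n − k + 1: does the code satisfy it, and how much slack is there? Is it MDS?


Singleton RHS = n − k + 1 = 3, slack = -2, bound violated (no such code; not MDS).

Singleton bound: d ≤ n − k + 1.
Here n = 24, k = 22, so n − k + 1 = 3.
Given d = 5, check d ≤ 3: NO.
Slack = (n − k + 1) − d = -2.
The slack is negative: d = 5 exceeds n − k + 1 = 3 by 2, so the Singleton bound is violated and no linear [24, 22, 5]_13 code can exist. In particular it is not MDS (MDS requires d = n − k + 1 exactly).
Description: the claimed parameters are [24, 22, 5]_13; such a code would be impossible (violates the Singleton bound).


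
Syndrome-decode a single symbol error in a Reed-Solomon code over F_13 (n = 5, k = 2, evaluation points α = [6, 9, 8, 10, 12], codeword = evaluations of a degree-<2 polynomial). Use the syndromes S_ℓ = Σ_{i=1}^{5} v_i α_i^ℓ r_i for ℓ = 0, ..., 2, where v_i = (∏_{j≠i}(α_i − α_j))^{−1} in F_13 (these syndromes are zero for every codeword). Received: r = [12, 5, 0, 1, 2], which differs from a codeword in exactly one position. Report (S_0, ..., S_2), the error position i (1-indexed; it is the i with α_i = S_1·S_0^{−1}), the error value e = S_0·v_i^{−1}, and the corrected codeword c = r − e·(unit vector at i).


S = (7, 11, 8), error at position 2, error magnitude e = 11, c = [12, 7, 0, 1, 2].

Step 1: column multipliers v_i = (∏_{j≠i}(α_i − α_j))^{−1} mod 13.
  i = 1 (α = 6): (6−9)(6−8)(6−10)(6−12) = (−3)·(−2)·(−4)·(−6) = 144 ≡ 1, so v_1 = 1^{−1} = 1 (mod 13).
  i = 2 (α = 9): (9−6)(9−8)(9−10)(9−12) = 3·1·(−1)·(−3) = 9 ≡ 9, so v_2 = 9^{−1} = 3 (mod 13).
  i = 3 (α = 8): (8−6)(8−9)(8−10)(8−12) = 2·(−1)·(−2)·(−4) = −16 ≡ 10, so v_3 = 10^{−1} = 4 (mod 13).
  i = 4 (α = 10): (10−6)(10−9)(10−8)(10−12) = 4·1·2·(−2) = −16 ≡ 10, so v_4 = 10^{−1} = 4 (mod 13).
  i = 5 (α = 12): (12−6)(12−9)(12−8)(12−10) = 6·3·4·2 = 144 ≡ 1, so v_5 = 1^{−1} = 1 (mod 13).
  v = [1, 3, 4, 4, 1].
Step 2: syndromes of r = [12, 5, 0, 1, 2] (all sums mod 13).
  S_0 = Σ v_i r_i = 1·12 + 3·5 + 4·0 + 4·1 + 1·2 = 33 ≡ 7.
  S_1 = Σ v_i α_i r_i = 1·6·12 + 3·9·5 + 4·8·0 + 4·10·1 + 1·12·2 = 271 ≡ 11.
  α_i^2 mod 13 = [10, 3, 12, 9, 1].
  S_2 = Σ v_i α_i^2 r_i = 1·10·12 + 3·3·5 + 4·12·0 + 4·9·1 + 1·1·2 = 203 ≡ 8.
  S = (7, 11, 8) ≠ 0, so r is not a codeword (an error is present).
Step 3: locate the error. For a single error e at position i, S_ℓ = v_i·e·α_i^ℓ, so α_err = S_1/S_0.
  S_0^{−1} = 7^{−1} = 2 (mod 13), so α_err = 11·2 = 22 ≡ 9 = α_2. Error position i = 2.
  Consistency check: S_2/S_1 = 8·6 = 48 ≡ 9 = α_err ✓ (single-error assumption holds).
Step 4: error magnitude e = S_0/v_2 = S_0·∏_{j≠2}(α_2 − α_j) = 7·9 = 63 ≡ 11 (mod 13).
Step 5: correct position 2: c_2 = r_2 − e = 5 − 11 ≡ 7 (mod 13). Hence c = [12, 7, 0, 1, 2].
  Check: interpolating c through the α_i gives m(x) = 9 + 7·x (degree < 2) with m(α_i) = c_i for every i, so c is indeed a codeword.


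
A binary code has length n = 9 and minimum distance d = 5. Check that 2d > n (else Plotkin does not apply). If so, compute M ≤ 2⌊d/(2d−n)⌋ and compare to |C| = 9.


Plotkin bound M ≤ 10; given |C| = 9 ≤ bound (satisfied).

Check applicability: 2d = 10, n = 9.
2d − n = 1 > 0, so Plotkin applies.
Compute d/(2d−n) = 5/1 ≈ 5.0000.
⌊d/(2d−n)⌋ = 5.
Plotkin bound: M ≤ 2·5 = 10.
Given |C| = 9, check: satisfied.
This |C| is below the Plotkin bound.


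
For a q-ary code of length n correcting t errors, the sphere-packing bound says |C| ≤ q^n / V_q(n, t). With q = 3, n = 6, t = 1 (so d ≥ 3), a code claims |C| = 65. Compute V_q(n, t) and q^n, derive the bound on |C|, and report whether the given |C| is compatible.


V_q(n, t) = 13, q^n = 729, Hamming bound = 56, |C| = 65 > bound (violated).

Step 1: Compute V_q(n, t) = Σ_{j=0}^1 C(n, j) (q−1)^j.
  j = 0: C(6,0)·(2)^0 = 1·1 = 1.
  j = 1: C(6,1)·(2)^1 = 6·2 = 12.
  V_q(n, t) = 1 + 12 = 13.
Step 2: q^n = 3^6 = 729.
Step 3: Hamming bound ⌊q^n / V_q(n,t)⌋ = ⌊729/13⌋ = 56.
Step 4: Compare |C| = 65 to 56: violated.
The claimed |C| lies above the Hamming bound, so no 3-ary code of length 6 with d ≥ 3 can have 65 codewords.


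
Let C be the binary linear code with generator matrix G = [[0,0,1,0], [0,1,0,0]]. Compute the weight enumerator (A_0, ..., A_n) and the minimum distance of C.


Weight distribution: A_0 = 1, A_1 = 2, A_2 = 1. Minimum distance d = 1.

Enumerate all 2^2 = 4 messages m ∈ F_2^2.
For each, compute codeword c = mG in F_2^4, then tally its weight.
  m = 00 → c = 0000, weight = 0.
  m = 10 → c = 0010, weight = 1.
  m = 01 → c = 0100, weight = 1.
  m = 11 → c = 0110, weight = 2.
Tally weights:
  weight 0: 1 codewords.
  weight 1: 2 codewords.
  weight 2: 1 codewords.
Minimum distance d = smallest w > 0 with A_w > 0 = 1.
Sanity: Σ A_w = 4 = 2^2 = 4 ✓.


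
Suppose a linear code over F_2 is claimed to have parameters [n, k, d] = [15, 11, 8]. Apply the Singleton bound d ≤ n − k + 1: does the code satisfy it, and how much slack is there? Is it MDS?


Singleton RHS = n − k + 1 = 5, slack = -3, bound violated (no such code; not MDS).

Singleton bound: d ≤ n − k + 1.
Here n = 15, k = 11, so n − k + 1 = 5.
Given d = 8, check d ≤ 5: NO.
Slack = (n − k + 1) − d = -3.
The slack is negative: d = 8 exceeds n − k + 1 = 5 by 3, so the Singleton bound is violated and no linear [15, 11, 8]_2 code can exist. In particular it is not MDS (MDS requires d = n − k + 1 exactly).
Description: the claimed parameters are [15, 11, 8]_2; such a code would be impossible (violates the Singleton bound).


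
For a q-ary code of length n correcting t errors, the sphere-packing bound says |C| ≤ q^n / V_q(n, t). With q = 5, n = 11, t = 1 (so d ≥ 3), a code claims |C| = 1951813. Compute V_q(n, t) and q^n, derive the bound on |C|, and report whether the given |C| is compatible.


V_q(n, t) = 45, q^n = 48828125, Hamming bound = 1085069, |C| = 1951813 > bound (violated).

Step 1: Compute V_q(n, t) = Σ_{j=0}^1 C(n, j) (q−1)^j.
  j = 0: C(11,0)·(4)^0 = 1·1 = 1.
  j = 1: C(11,1)·(4)^1 = 11·4 = 44.
  V_q(n, t) = 1 + 44 = 45.
Step 2: q^n = 5^11 = 48828125.
Step 3: Hamming bound ⌊q^n / V_q(n,t)⌋ = ⌊48828125/45⌋ = 1085069.
Step 4: Compare |C| = 1951813 to 1085069: violated.
The claimed |C| lies above the Hamming bound, so no 5-ary code of length 11 with d ≥ 3 can have 1951813 codewords.


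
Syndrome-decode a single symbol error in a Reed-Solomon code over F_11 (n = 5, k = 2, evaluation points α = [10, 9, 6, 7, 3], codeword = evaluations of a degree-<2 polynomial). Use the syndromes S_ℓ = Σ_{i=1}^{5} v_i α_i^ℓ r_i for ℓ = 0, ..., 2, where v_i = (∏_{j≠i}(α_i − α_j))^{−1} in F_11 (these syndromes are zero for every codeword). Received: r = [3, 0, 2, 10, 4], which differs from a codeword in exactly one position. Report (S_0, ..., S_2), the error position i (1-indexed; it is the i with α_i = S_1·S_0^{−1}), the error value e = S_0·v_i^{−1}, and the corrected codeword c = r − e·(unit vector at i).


S = (8, 1, 7), error at position 4, error magnitude e = 5, c = [3, 0, 2, 5, 4].

Step 1: column multipliers v_i = (∏_{j≠i}(α_i − α_j))^{−1} mod 11.
  i = 1 (α = 10): (10−9)(10−6)(10−7)(10−3) = 1·4·3·7 = 84 ≡ 7, so v_1 = 7^{−1} = 8 (mod 11).
  i = 2 (α = 9): (9−10)(9−6)(9−7)(9−3) = (−1)·3·2·6 = −36 ≡ 8, so v_2 = 8^{−1} = 7 (mod 11).
  i = 3 (α = 6): (6−10)(6−9)(6−7)(6−3) = (−4)·(−3)·(−1)·3 = −36 ≡ 8, so v_3 = 8^{−1} = 7 (mod 11).
  i = 4 (α = 7): (7−10)(7−9)(7−6)(7−3) = (−3)·(−2)·1·4 = 24 ≡ 2, so v_4 = 2^{−1} = 6 (mod 11).
  i = 5 (α = 3): (3−10)(3−9)(3−6)(3−7) = (−7)·(−6)·(−3)·(−4) = 504 ≡ 9, so v_5 = 9^{−1} = 5 (mod 11).
  v = [8, 7, 7, 6, 5].
Step 2: syndromes of r = [3, 0, 2, 10, 4] (all sums mod 11).
  S_0 = Σ v_i r_i = 8·3 + 7·0 + 7·2 + 6·10 + 5·4 = 118 ≡ 8.
  S_1 = Σ v_i α_i r_i = 8·10·3 + 7·9·0 + 7·6·2 + 6·7·10 + 5·3·4 = 804 ≡ 1.
  α_i^2 mod 11 = [1, 4, 3, 5, 9].
  S_2 = Σ v_i α_i^2 r_i = 8·1·3 + 7·4·0 + 7·3·2 + 6·5·10 + 5·9·4 = 546 ≡ 7.
  S = (8, 1, 7) ≠ 0, so r is not a codeword (an error is present).
Step 3: locate the error. For a single error e at position i, S_ℓ = v_i·e·α_i^ℓ, so α_err = S_1/S_0.
  S_0^{−1} = 8^{−1} = 7 (mod 11), so α_err = 1·7 = 7 ≡ 7 = α_4. Error position i = 4.
  Consistency check: S_2/S_1 = 7·1 = 7 ≡ 7 = α_err ✓ (single-error assumption holds).
Step 4: error magnitude e = S_0/v_4 = S_0·∏_{j≠4}(α_4 − α_j) = 8·2 = 16 ≡ 5 (mod 11).
Step 5: correct position 4: c_4 = r_4 − e = 10 − 5 ≡ 5 (mod 11). Hence c = [3, 0, 2, 5, 4].
  Check: interpolating c through the α_i gives m(x) = 6 + 3·x (degree < 2) with m(α_i) = c_i for every i, so c is indeed a codeword.


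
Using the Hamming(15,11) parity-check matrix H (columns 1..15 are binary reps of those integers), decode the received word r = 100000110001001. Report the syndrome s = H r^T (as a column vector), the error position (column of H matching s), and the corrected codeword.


s = (1, 1, 0, 1)^T, error position = 13, corrected codeword c = 100000110001101

Compute s = H r^T mod 2 one row at a time:
  s_1 = 1 + 0 + 0 + 0 + 1 + 0 + 0 + 1 = 3 ≡ 1 (mod 2).
  s_2 = 0 + 0 + 0 + 1 + 1 + 0 + 0 + 1 = 3 ≡ 1 (mod 2).
  s_3 = 0 + 0 + 0 + 1 + 0 + 0 + 0 + 1 = 2 ≡ 0 (mod 2).
  s_4 = 1 + 0 + 0 + 1 + 0 + 0 + 0 + 1 = 3 ≡ 1 (mod 2).
s = (1, 1, 0, 1)^T — this equals column 13 of H (binary 1101), so error is at position 13.
Correct: flip bit 13 of r = 100000110001001 to get c = 100000110001101.


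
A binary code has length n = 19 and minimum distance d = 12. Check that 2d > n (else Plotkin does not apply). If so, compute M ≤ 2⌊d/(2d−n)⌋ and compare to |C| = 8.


Plotkin bound M ≤ 4; given |C| = 8 > bound (violated).

Check applicability: 2d = 24, n = 19.
2d − n = 5 > 0, so Plotkin applies.
Compute d/(2d−n) = 12/5 ≈ 2.4000.
⌊d/(2d−n)⌋ = 2.
Plotkin bound: M ≤ 2·2 = 4.
Given |C| = 8, check: VIOLATED.
This |C| is above the Plotkin bound, so no binary code with n = 19, d = 12 and 8 codewords exists.


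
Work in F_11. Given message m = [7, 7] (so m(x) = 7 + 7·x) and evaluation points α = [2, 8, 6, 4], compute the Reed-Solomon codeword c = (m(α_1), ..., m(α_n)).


c = [10, 8, 5, 2]

Message polynomial: m(x) = 7 + 7·x (mod 11).
For each evaluation point α_i, compute m(α_i) mod 11:
  α_1 = 2: Horner steps 7 → 10, so m(2) = 10.
  α_2 = 8: Horner steps 7 → 8, so m(8) = 8.
  α_3 = 6: Horner steps 7 → 5, so m(6) = 5.
  α_4 = 4: Horner steps 7 → 2, so m(4) = 2.
Codeword c = [10, 8, 5, 2] ∈ F_11^4.


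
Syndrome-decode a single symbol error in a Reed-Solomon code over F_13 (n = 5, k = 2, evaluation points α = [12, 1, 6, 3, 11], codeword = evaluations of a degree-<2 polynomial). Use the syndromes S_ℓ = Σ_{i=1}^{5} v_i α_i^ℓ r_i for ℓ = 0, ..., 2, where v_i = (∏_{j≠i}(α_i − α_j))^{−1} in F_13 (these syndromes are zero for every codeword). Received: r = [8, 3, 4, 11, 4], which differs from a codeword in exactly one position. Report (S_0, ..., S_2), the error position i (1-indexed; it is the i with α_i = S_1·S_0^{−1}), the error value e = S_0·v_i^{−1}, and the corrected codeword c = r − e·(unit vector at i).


S = (9, 2, 12), error at position 3, error magnitude e = 7, c = [8, 3, 10, 11, 4].

Step 1: column multipliers v_i = (∏_{j≠i}(α_i − α_j))^{−1} mod 13.
  i = 1 (α = 12): (12−1)(12−6)(12−3)(12−11) = 11·6·9·1 = 594 ≡ 9, so v_1 = 9^{−1} = 3 (mod 13).
  i = 2 (α = 1): (1−12)(1−6)(1−3)(1−11) = (−11)·(−5)·(−2)·(−10) = 1100 ≡ 8, so v_2 = 8^{−1} = 5 (mod 13).
  i = 3 (α = 6): (6−12)(6−1)(6−3)(6−11) = (−6)·5·3·(−5) = 450 ≡ 8, so v_3 = 8^{−1} = 5 (mod 13).
  i = 4 (α = 3): (3−12)(3−1)(3−6)(3−11) = (−9)·2·(−3)·(−8) = −432 ≡ 10, so v_4 = 10^{−1} = 4 (mod 13).
  i = 5 (α = 11): (11−12)(11−1)(11−6)(11−3) = (−1)·10·5·8 = −400 ≡ 3, so v_5 = 3^{−1} = 9 (mod 13).
  v = [3, 5, 5, 4, 9].
Step 2: syndromes of r = [8, 3, 4, 11, 4] (all sums mod 13).
  S_0 = Σ v_i r_i = 3·8 + 5·3 + 5·4 + 4·11 + 9·4 = 139 ≡ 9.
  S_1 = Σ v_i α_i r_i = 3·12·8 + 5·1·3 + 5·6·4 + 4·3·11 + 9·11·4 = 951 ≡ 2.
  α_i^2 mod 13 = [1, 1, 10, 9, 4].
  S_2 = Σ v_i α_i^2 r_i = 3·1·8 + 5·1·3 + 5·10·4 + 4·9·11 + 9·4·4 = 779 ≡ 12.
  S = (9, 2, 12) ≠ 0, so r is not a codeword (an error is present).
Step 3: locate the error. For a single error e at position i, S_ℓ = v_i·e·α_i^ℓ, so α_err = S_1/S_0.
  S_0^{−1} = 9^{−1} = 3 (mod 13), so α_err = 2·3 = 6 ≡ 6 = α_3. Error position i = 3.
  Consistency check: S_2/S_1 = 12·7 = 84 ≡ 6 = α_err ✓ (single-error assumption holds).
Step 4: error magnitude e = S_0/v_3 = S_0·∏_{j≠3}(α_3 − α_j) = 9·8 = 72 ≡ 7 (mod 13).
Step 5: correct position 3: c_3 = r_3 − e = 4 − 7 ≡ 10 (mod 13). Hence c = [8, 3, 10, 11, 4].
  Check: interpolating c through the α_i gives m(x) = 12 + 4·x (degree < 2) with m(α_i) = c_i for every i, so c is indeed a codeword.


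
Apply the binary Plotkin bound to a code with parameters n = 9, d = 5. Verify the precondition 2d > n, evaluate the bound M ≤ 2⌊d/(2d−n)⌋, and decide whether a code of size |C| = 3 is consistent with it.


Plotkin bound M ≤ 10; given |C| = 3 ≤ bound (satisfied).

Check applicability: 2d = 10, n = 9.
2d − n = 1 > 0, so Plotkin applies.
Compute d/(2d−n) = 5/1 ≈ 5.0000.
⌊d/(2d−n)⌋ = 5.
Plotkin bound: M ≤ 2·5 = 10.
Given |C| = 3, check: satisfied.
This |C| is below the Plotkin bound.


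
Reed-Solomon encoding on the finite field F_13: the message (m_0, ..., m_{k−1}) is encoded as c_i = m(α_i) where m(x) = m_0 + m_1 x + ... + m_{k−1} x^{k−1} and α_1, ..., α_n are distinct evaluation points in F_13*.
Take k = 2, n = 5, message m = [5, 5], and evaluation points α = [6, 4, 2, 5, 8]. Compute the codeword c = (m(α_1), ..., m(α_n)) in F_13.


c = [9, 12, 2, 4, 6]

Message polynomial: m(x) = 5 + 5·x (mod 13).
For each evaluation point α_i, compute m(α_i) mod 13:
  α_1 = 6: Horner steps 5 → 9, so m(6) = 9.
  α_2 = 4: Horner steps 5 → 12, so m(4) = 12.
  α_3 = 2: Horner steps 5 → 2, so m(2) = 2.
  α_4 = 5: Horner steps 5 → 4, so m(5) = 4.
  α_5 = 8: Horner steps 5 → 6, so m(8) = 6.
Codeword c = [9, 12, 2, 4, 6] ∈ F_13^5.


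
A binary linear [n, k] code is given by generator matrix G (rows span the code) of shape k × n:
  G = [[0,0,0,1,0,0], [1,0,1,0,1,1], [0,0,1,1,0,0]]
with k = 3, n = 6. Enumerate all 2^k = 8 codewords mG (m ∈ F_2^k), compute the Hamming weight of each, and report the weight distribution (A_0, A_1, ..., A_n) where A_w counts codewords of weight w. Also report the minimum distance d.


Weight distribution: A_0 = 1, A_1 = 2, A_2 = 1, A_3 = 1, A_4 = 2, A_5 = 1. Minimum distance d = 1.

Enumerate all 2^3 = 8 messages m ∈ F_2^3.
For each, compute codeword c = mG in F_2^6, then tally its weight.
  m = 000 → c = 000000, weight = 0.
  m = 100 → c = 000100, weight = 1.
  m = 010 → c = 101011, weight = 4.
  m = 110 → c = 101111, weight = 5.
  m = 001 → c = 001100, weight = 2.
  m = 101 → c = 001000, weight = 1.
  m = 011 → c = 100111, weight = 4.
  m = 111 → c = 100011, weight = 3.
Tally weights:
  weight 0: 1 codewords.
  weight 1: 2 codewords.
  weight 2: 1 codewords.
  weight 3: 1 codewords.
  weight 4: 2 codewords.
  weight 5: 1 codewords.
Minimum distance d = smallest w > 0 with A_w > 0 = 1.
Sanity: Σ A_w = 8 = 2^3 = 8 ✓.
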